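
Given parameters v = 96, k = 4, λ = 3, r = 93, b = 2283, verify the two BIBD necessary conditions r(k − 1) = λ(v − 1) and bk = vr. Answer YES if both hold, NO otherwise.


Condition (i): r(k − 1) = 93·3 = 279; λ(v − 1) = 3·95 = 285. Match? NO.
Condition (ii): bk = 2283·4 = 9132; vr = 96·93 = 8928. Match? NO.
Both conditions hold? NO.

NO


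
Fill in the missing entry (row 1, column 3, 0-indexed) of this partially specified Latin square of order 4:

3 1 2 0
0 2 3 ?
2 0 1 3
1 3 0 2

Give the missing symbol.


Row 1 contains symbols [0, 2, 3] — missing [1].
Column 3 contains symbols [0, 2, 3] — missing [1].
The missing symbol must appear in both missing sets; intersection = [1].
Therefore the hidden value is 1.

Missing value = 1.


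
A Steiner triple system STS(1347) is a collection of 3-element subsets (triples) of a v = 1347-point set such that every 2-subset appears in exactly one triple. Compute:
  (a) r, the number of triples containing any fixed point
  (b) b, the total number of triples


An STS(v) is a 2-(v, 3, 1) BIBD: block size k = 3, λ = 1.
Replication: r(k − 1) = λ(v − 1) ⇒ r·2 = 1347 − 1 = 1346 ⇒ r = 673.
Block count: b = v(v − 1)/6 = 1347·1346/6 = 1813062/6 = 302177.
(Check via bk = vr: 302177·3 = 906531 = 1347·673 = 906531 ✓.)

r = 673, b = 302177.


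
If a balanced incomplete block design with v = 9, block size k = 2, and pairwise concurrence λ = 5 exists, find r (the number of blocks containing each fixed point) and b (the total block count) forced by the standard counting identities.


Any 2-(v, k, λ) BIBD satisfies two necessary conditions:
  (i)  Each point sits in r blocks, and counting incidences through any fixed point gives r(k − 1) = λ(v − 1), so r = λ(v − 1)/(k − 1).
  (ii) Total incidences bk = vr, so b = vr/k.
Step 1: r = λ(v − 1)/(k − 1) = 5·(9 − 1)/(2 − 1) = 5·8/1 = 40/1 = 40.
Step 2: b = vr/k = 9·40/2 = 360/2 = 180.
Check integrality: r = 40 ∈ Z ✓, b = 180 ∈ Z ✓.
(These identities are necessary conditions: they determine r and b for any design with these parameters, but do not by themselves prove that one exists.)

r = 40, b = 180.


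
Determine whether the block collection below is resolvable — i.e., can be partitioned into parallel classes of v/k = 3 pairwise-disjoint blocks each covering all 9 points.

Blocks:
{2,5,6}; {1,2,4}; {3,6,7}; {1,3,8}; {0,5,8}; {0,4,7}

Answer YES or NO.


v = 9, block size k = 3, number of blocks = 6.
For resolvability, blocks must partition into parallel classes of size v/k = 3.
Total blocks must therefore be a multiple of 3: 6 = 3·2 + 0 ⇒ divisible ✓.
Greedy packing gives 2 candidate class(es). Each should be a full parallel class (size 3, covers all 9 points).
  Class 1 (3 blocks): {2,5,6}; {1,3,8}; {0,4,7}. Points covered: [0, 1, 2, 3, 4, 5, 6, 7, 8].
  Class 2 (3 blocks): {1,2,4}; {3,6,7}; {0,5,8}. Points covered: [0, 1, 2, 3, 4, 5, 6, 7, 8].
All classes full (size 3)? YES. All classes cover every point? YES.
Resolvable? YES.

YES


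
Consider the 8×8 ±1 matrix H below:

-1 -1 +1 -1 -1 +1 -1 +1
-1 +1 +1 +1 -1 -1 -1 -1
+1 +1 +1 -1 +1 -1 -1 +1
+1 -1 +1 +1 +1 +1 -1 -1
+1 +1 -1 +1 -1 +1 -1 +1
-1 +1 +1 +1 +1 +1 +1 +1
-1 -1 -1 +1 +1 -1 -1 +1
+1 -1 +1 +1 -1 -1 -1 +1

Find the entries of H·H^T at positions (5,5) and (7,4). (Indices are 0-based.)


Row 4 of H: [1, 1, -1, 1, -1, 1, -1, 1].
Row 5 of H: [-1, 1, 1, 1, 1, 1, 1, 1].
Row 7 of H: [1, -1, 1, 1, -1, -1, -1, 1].
(H·H^T)[5][5] = Σ_j H[5][j]·H[5][j] = (-1)² + (1)² + (1)² + (1)² + (1)² + (1)² + (1)² + (1)² = 1 + 1 + 1 + 1 + 1 + 1 + 1 + 1 = 8.
(H·H^T)[7][4] = Σ_j H[7][j]·H[4][j] = (1)·(1) + (-1)·(1) + (1)·(-1) + (1)·(1) + (-1)·(-1) + (-1)·(1) + (-1)·(-1) + (1)·(1) = 1 + -1 + -1 + 1 + 1 + -1 + 1 + 1 = 2.
Rows 7 and 4 are not orthogonal (dot product = 2 ≠ 0), so H is not a Hadamard matrix.

(5,5) entry = 8; (7,4) entry = 2.


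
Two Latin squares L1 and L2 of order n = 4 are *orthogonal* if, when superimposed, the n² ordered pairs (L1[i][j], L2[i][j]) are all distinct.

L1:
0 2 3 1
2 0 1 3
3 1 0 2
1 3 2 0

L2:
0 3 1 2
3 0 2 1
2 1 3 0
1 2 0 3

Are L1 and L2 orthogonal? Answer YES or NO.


Form the n² = 16 superimposed pairs (L1[i][j], L2[i][j]), row by row (rows and columns indexed from 0):
row 0: (0,0) (2,3) (3,1) (1,2)
row 1: (2,3) (0,0) (1,2) (3,1)
row 2: (3,2) (1,1) (0,3) (2,0)
row 3: (1,1) (3,2) (2,0) (0,3)
Orthogonality requires all 16 pairs distinct.
But the pair (2,3) repeats: cell (0,1) has L1 = 2, L2 = 3, and cell (1,0) has L1 = 2, L2 = 3.
A repeated pair means some other pair never occurs (only 8 distinct pairs out of 16), so the squares are not orthogonal.
Conclusion: NO.

NO


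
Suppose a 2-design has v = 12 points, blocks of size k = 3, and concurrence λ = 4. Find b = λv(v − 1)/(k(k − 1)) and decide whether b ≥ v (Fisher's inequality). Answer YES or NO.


r = λ(v − 1)/(k − 1) = 4·11/2 = 22.
b = vr/k = 12·22/3 = 88.
Fisher's inequality: b ≥ v ⇔ 88 ≥ 12? YES.

YES


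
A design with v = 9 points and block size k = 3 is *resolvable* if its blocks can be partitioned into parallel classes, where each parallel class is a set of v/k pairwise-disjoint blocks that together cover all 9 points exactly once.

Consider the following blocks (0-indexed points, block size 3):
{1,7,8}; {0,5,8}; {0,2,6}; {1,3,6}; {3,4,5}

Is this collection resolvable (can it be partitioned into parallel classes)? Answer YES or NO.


v = 9, block size k = 3, number of blocks = 5.
For resolvability, blocks must partition into parallel classes of size v/k = 3.
Total blocks must therefore be a multiple of 3: 5 = 3·1 + 2 ⇒ not divisible ✗.
Resolvable? NO.

NO


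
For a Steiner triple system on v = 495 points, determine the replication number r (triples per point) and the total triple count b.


An STS(v) is a 2-(v, 3, 1) BIBD: block size k = 3, λ = 1.
Replication: r(k − 1) = λ(v − 1) ⇒ r·2 = 495 − 1 = 494 ⇒ r = 247.
Block count: bk = vr ⇒ b·3 = 495·247 = 122265 ⇒ b = 40755.

r = 247, b = 40755.


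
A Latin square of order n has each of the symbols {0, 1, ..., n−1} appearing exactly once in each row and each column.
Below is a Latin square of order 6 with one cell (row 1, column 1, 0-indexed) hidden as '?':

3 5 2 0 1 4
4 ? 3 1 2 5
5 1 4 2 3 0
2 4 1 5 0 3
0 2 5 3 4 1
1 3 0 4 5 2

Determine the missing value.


Row 1 contains symbols [1, 2, 3, 4, 5] — missing [0].
Column 1 contains symbols [1, 2, 3, 4, 5] — missing [0].
The missing symbol must appear in both missing sets; intersection = [0].
Therefore the hidden value is 0.

Missing value = 0.


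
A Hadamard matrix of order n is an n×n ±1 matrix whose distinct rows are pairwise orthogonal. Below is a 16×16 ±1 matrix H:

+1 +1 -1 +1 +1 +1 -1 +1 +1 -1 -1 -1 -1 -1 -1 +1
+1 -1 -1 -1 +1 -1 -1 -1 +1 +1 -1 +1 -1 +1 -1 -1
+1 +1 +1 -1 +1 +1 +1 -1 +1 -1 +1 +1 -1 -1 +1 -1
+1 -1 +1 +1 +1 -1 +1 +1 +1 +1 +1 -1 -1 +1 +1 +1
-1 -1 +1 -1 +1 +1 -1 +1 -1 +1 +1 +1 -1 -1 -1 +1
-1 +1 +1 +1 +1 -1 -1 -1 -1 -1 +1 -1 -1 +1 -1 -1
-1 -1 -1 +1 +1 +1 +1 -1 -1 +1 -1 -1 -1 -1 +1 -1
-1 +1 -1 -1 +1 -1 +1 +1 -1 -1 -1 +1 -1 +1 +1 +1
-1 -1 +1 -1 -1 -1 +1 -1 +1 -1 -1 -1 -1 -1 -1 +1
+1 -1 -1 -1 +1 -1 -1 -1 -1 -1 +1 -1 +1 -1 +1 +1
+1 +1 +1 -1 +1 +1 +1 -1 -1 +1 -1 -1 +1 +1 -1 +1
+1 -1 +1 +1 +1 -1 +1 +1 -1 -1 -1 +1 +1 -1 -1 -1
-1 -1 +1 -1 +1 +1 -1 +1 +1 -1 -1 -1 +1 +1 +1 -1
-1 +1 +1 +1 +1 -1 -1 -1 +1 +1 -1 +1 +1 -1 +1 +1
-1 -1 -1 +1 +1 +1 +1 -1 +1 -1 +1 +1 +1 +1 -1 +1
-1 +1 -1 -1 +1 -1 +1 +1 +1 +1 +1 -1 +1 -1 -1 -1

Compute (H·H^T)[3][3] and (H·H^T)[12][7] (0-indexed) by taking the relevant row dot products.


Row 3 of H: [1, -1, 1, 1, 1, -1, 1, 1, 1, 1, 1, -1, -1, 1, 1, 1].
Row 7 of H: [-1, 1, -1, -1, 1, -1, 1, 1, -1, -1, -1, 1, -1, 1, 1, 1].
Row 12 of H: [-1, -1, 1, -1, 1, 1, -1, 1, 1, -1, -1, -1, 1, 1, 1, -1].
(H·H^T)[3][3] = Σ_j H[3][j]·H[3][j] = (1)² + (-1)² + (1)² + (1)² + (1)² + (-1)² + (1)² + (1)² + (1)² + (1)² + (1)² + (-1)² + (-1)² + (1)² + (1)² + (1)² = 1 + 1 + 1 + 1 + 1 + 1 + 1 + 1 + 1 + 1 + 1 + 1 + 1 + 1 + 1 + 1 = 16.
(H·H^T)[12][7] = Σ_j H[12][j]·H[7][j] = (-1)·(-1) + (-1)·(1) + (1)·(-1) + (-1)·(-1) + (1)·(1) + (1)·(-1) + (-1)·(1) + (1)·(1) + (1)·(-1) + (-1)·(-1) + (-1)·(-1) + (-1)·(1) + (1)·(-1) + (1)·(1) + (1)·(1) + (-1)·(1) = 1 + -1 + -1 + 1 + 1 + -1 + -1 + 1 + -1 + 1 + 1 + -1 + -1 + 1 + 1 + -1 = 0.
So rows 12 and 7 are orthogonal; the diagonal entry equals n = 16.

(3,3) entry = 16; (12,7) entry = 0.


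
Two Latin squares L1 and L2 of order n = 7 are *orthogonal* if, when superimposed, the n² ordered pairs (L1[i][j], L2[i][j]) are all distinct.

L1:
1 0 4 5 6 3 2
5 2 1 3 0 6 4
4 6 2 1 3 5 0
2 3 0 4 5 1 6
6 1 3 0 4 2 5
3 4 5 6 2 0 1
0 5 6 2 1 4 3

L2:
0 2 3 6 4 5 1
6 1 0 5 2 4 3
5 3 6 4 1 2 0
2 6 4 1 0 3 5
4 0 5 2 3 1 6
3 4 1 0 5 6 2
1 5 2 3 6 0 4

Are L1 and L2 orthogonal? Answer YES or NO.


Form the n² = 49 superimposed pairs (L1[i][j], L2[i][j]), row by row (rows and columns indexed from 0):
row 0: (1,0) (0,2) (4,3) (5,6) (6,4) (3,5) (2,1)
row 1: (5,6) (2,1) (1,0) (3,5) (0,2) (6,4) (4,3)
row 2: (4,5) (6,3) (2,6) (1,4) (3,1) (5,2) (0,0)
row 3: (2,2) (3,6) (0,4) (4,1) (5,0) (1,3) (6,5)
row 4: (6,4) (1,0) (3,5) (0,2) (4,3) (2,1) (5,6)
row 5: (3,3) (4,4) (5,1) (6,0) (2,5) (0,6) (1,2)
row 6: (0,1) (5,5) (6,2) (2,3) (1,6) (4,0) (3,4)
Orthogonality requires all 49 pairs distinct.
But the pair (5,6) repeats: cell (0,3) has L1 = 5, L2 = 6, and cell (1,0) has L1 = 5, L2 = 6.
A repeated pair means some other pair never occurs (only 35 distinct pairs out of 49), so the squares are not orthogonal.
Conclusion: NO.

NO


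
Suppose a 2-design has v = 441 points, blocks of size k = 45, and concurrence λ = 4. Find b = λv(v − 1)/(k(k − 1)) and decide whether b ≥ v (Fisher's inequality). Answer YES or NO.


b = λv(v − 1)/(k(k − 1)) = 4·441·440/(45·44) = 776160/1980 = 392.
Compare with v = 441: b < v, so Fisher's inequality fails.

NO


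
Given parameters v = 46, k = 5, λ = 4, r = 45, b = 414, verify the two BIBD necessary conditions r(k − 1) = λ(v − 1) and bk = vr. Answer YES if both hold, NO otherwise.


Condition (i): r(k − 1) = 45·4 = 180; λ(v − 1) = 4·45 = 180. Match? YES.
Condition (ii): bk = 414·5 = 2070; vr = 46·45 = 2070. Match? YES.
Both conditions hold? YES.

YES


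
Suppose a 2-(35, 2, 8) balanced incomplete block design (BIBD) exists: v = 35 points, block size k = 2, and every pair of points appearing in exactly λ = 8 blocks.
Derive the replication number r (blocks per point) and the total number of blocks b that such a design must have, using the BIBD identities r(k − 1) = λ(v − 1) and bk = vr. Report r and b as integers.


Any 2-(v, k, λ) BIBD satisfies two necessary conditions:
  (i)  Each point sits in r blocks, and counting incidences through any fixed point gives r(k − 1) = λ(v − 1), so r = λ(v − 1)/(k − 1).
  (ii) Total incidences bk = vr, so b = vr/k.
Step 1: r = λ(v − 1)/(k − 1) = 8·(35 − 1)/(2 − 1) = 8·34/1 = 272/1 = 272.
Step 2: b = vr/k = 35·272/2 = 9520/2 = 4760.
Check integrality: r = 272 ∈ Z ✓, b = 4760 ∈ Z ✓.
(These identities are necessary conditions: they determine r and b for any design with these parameters, but do not by themselves prove that one exists.)

r = 272, b = 4760.


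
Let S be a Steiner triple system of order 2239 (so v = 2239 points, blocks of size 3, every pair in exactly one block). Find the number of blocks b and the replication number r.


An STS(v) is a 2-(v, 3, 1) BIBD: block size k = 3, λ = 1.
Replication: r(k − 1) = λ(v − 1) ⇒ r·2 = 2239 − 1 = 2238 ⇒ r = 1119.
Block count: bk = vr ⇒ b·3 = 2239·1119 = 2505441 ⇒ b = 835147.
(Check via b = v(v − 1)/6 = 2239·2238/6 = 5010882/6 = 835147.)

r = 1119, b = 835147.


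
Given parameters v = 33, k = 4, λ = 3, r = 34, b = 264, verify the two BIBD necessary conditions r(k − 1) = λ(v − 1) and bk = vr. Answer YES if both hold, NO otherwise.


Condition (i): r(k − 1) = 34·3 = 102; λ(v − 1) = 3·32 = 96. Match? NO.
Condition (ii): bk = 264·4 = 1056; vr = 33·34 = 1122. Match? NO.
Both conditions hold? NO.

NO


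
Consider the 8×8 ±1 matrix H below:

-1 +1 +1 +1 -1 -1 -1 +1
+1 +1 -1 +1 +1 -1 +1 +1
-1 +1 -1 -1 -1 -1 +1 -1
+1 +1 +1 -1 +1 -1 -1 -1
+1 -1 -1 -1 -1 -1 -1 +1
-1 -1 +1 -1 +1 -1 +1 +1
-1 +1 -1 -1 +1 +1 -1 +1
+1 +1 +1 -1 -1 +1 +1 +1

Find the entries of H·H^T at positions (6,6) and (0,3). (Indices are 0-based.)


Row 0 of H: [-1, 1, 1, 1, -1, -1, -1, 1].
Row 3 of H: [1, 1, 1, -1, 1, -1, -1, -1].
Row 6 of H: [-1, 1, -1, -1, 1, 1, -1, 1].
(H·H^T)[6][6] = Σ_j H[6][j]·H[6][j] = (-1)² + (1)² + (-1)² + (-1)² + (1)² + (1)² + (-1)² + (1)² = 1 + 1 + 1 + 1 + 1 + 1 + 1 + 1 = 8.
(H·H^T)[0][3] = Σ_j H[0][j]·H[3][j] = (-1)·(1) + (1)·(1) + (1)·(1) + (1)·(-1) + (-1)·(1) + (-1)·(-1) + (-1)·(-1) + (1)·(-1) = -1 + 1 + 1 + -1 + -1 + 1 + 1 + -1 = 0.
So rows 0 and 3 are orthogonal; the diagonal entry equals n = 8.

(6,6) entry = 8; (0,3) entry = 0.


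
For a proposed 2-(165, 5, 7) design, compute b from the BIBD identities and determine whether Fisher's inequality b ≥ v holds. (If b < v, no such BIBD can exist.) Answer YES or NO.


b = λv(v − 1)/(k(k − 1)) = 7·165·164/(5·4) = 189420/20 = 9471.
Compare with v = 165: b ≥ v, so Fisher's inequality holds.

YES


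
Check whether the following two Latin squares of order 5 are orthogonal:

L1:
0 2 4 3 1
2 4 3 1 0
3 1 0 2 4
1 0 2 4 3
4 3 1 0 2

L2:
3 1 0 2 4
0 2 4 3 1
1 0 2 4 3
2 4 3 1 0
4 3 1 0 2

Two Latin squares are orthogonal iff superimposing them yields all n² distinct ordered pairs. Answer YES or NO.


Form the n² = 25 superimposed pairs (L1[i][j], L2[i][j]), row by row (rows and columns indexed from 0):
row 0: (0,3) (2,1) (4,0) (3,2) (1,4)
row 1: (2,0) (4,2) (3,4) (1,3) (0,1)
row 2: (3,1) (1,0) (0,2) (2,4) (4,3)
row 3: (1,2) (0,4) (2,3) (4,1) (3,0)
row 4: (4,4) (3,3) (1,1) (0,0) (2,2)
Orthogonality requires all 25 pairs distinct.
Check by first coordinate: for each symbol s of L1, list the L2 entries in the n cells where L1 = s; they must all differ.
  L1 = 0: L2 entries (in reading order) 3, 1, 2, 4, 0 — all 5 distinct ✓
  L1 = 1: L2 entries (in reading order) 4, 3, 0, 2, 1 — all 5 distinct ✓
  L1 = 2: L2 entries (in reading order) 1, 0, 4, 3, 2 — all 5 distinct ✓
  L1 = 3: L2 entries (in reading order) 2, 4, 1, 0, 3 — all 5 distinct ✓
  L1 = 4: L2 entries (in reading order) 0, 2, 3, 1, 4 — all 5 distinct ✓
Every symbol of L1 meets every symbol of L2 exactly once, so all 25 pairs are distinct (25 of 25).
Conclusion: YES.

YES


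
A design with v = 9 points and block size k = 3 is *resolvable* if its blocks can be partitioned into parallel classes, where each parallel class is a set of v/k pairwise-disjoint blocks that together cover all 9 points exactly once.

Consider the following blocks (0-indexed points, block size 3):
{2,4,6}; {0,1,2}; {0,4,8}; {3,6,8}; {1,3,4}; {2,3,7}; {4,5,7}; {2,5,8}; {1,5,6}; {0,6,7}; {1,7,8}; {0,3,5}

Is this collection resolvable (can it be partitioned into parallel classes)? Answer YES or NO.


v = 9, block size k = 3, number of blocks = 12.
For resolvability, blocks must partition into parallel classes of size v/k = 3.
Total blocks must therefore be a multiple of 3: 12 = 3·4 + 0 ⇒ divisible ✓.
Greedy packing gives 4 candidate class(es). Each should be a full parallel class (size 3, covers all 9 points).
  Class 1 (3 blocks): {2,4,6}; {1,7,8}; {0,3,5}. Points covered: [0, 1, 2, 3, 4, 5, 6, 7, 8].
  Class 2 (3 blocks): {0,1,2}; {3,6,8}; {4,5,7}. Points covered: [0, 1, 2, 3, 4, 5, 6, 7, 8].
  Class 3 (3 blocks): {0,4,8}; {2,3,7}; {1,5,6}. Points covered: [0, 1, 2, 3, 4, 5, 6, 7, 8].
  Class 4 (3 blocks): {1,3,4}; {2,5,8}; {0,6,7}. Points covered: [0, 1, 2, 3, 4, 5, 6, 7, 8].
All classes full (size 3)? YES. All classes cover every point? YES.
Resolvable? YES.

YES


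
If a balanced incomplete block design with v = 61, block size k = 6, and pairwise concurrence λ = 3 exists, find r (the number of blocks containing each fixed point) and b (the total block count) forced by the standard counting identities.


Any 2-(v, k, λ) BIBD satisfies two necessary conditions:
  (i)  Each point sits in r blocks, and counting incidences through any fixed point gives r(k − 1) = λ(v − 1), so r = λ(v − 1)/(k − 1).
  (ii) Total incidences bk = vr, so b = vr/k.
Step 1: r = λ(v − 1)/(k − 1) = 3·(61 − 1)/(6 − 1) = 3·60/5 = 180/5 = 36.
Step 2: b = vr/k = 61·36/6 = 2196/6 = 366.
Check integrality: r = 36 ∈ Z ✓, b = 366 ∈ Z ✓.
(These identities are necessary conditions: they determine r and b for any design with these parameters, but do not by themselves prove that one exists.)

r = 36, b = 366.


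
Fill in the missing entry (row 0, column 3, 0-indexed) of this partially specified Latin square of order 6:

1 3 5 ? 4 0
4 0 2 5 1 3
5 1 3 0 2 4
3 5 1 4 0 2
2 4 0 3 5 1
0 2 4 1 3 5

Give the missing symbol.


Row 0 contains symbols [0, 1, 3, 4, 5] — missing [2].
Column 3 contains symbols [0, 1, 3, 4, 5] — missing [2].
The missing symbol must appear in both missing sets; intersection = [2].
Therefore the hidden value is 2.

Missing value = 2.


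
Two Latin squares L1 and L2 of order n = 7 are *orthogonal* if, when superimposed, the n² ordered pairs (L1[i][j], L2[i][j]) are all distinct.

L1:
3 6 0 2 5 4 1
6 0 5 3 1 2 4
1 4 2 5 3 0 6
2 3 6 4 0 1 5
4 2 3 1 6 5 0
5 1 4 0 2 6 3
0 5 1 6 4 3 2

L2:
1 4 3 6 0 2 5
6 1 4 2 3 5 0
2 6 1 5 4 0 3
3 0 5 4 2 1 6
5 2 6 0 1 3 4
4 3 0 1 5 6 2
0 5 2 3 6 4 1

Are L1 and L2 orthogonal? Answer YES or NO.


Form the n² = 49 superimposed pairs (L1[i][j], L2[i][j]), row by row (rows and columns indexed from 0):
row 0: (3,1) (6,4) (0,3) (2,6) (5,0) (4,2) (1,5)
row 1: (6,6) (0,1) (5,4) (3,2) (1,3) (2,5) (4,0)
row 2: (1,2) (4,6) (2,1) (5,5) (3,4) (0,0) (6,3)
row 3: (2,3) (3,0) (6,5) (4,4) (0,2) (1,1) (5,6)
row 4: (4,5) (2,2) (3,6) (1,0) (6,1) (5,3) (0,4)
row 5: (5,4) (1,3) (4,0) (0,1) (2,5) (6,6) (3,2)
row 6: (0,0) (5,5) (1,2) (6,3) (4,6) (3,4) (2,1)
Orthogonality requires all 49 pairs distinct.
But the pair (5,4) repeats: cell (1,2) has L1 = 5, L2 = 4, and cell (5,0) has L1 = 5, L2 = 4.
A repeated pair means some other pair never occurs (only 35 distinct pairs out of 49), so the squares are not orthogonal.
Conclusion: NO.

NO


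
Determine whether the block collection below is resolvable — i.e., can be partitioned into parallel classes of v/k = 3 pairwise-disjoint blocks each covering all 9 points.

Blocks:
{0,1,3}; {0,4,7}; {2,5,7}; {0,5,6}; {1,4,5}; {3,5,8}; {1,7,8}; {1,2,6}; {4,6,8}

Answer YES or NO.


v = 9, block size k = 3, number of blocks = 9.
For resolvability, blocks must partition into parallel classes of size v/k = 3.
Total blocks must therefore be a multiple of 3: 9 = 3·3 + 0 ⇒ divisible ✓.
Consider block {0,5,6}. The only other block(s) in the collection disjoint from it are {1,7,8} — just 1 block(s). Any parallel class containing {0,5,6} would need 2 other blocks each disjoint from it, so no parallel class of size 3 can contain {0,5,6}.
Since every block must belong to some parallel class in a resolution, the collection cannot be partitioned into parallel classes.
Resolvable? NO.

NO


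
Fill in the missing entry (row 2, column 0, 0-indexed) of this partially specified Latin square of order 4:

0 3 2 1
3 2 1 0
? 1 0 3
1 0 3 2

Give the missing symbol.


Row 2 contains symbols [0, 1, 3] — missing [2].
Column 0 contains symbols [0, 1, 3] — missing [2].
The missing symbol must appear in both missing sets; intersection = [2].
Therefore the hidden value is 2.

Missing value = 2.


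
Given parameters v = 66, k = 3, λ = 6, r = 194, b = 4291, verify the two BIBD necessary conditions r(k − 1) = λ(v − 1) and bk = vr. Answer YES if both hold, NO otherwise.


Condition (i): r(k − 1) = 194·2 = 388; λ(v − 1) = 6·65 = 390. Match? NO.
Condition (ii): bk = 4291·3 = 12873; vr = 66·194 = 12804. Match? NO.
Both conditions hold? NO.

NO


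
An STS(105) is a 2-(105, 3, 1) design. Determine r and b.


An STS(v) is a 2-(v, 3, 1) BIBD: block size k = 3, λ = 1.
Replication: r(k − 1) = λ(v − 1) ⇒ r·2 = 105 − 1 = 104 ⇒ r = 52.
Block count: bk = vr ⇒ b·3 = 105·52 = 5460 ⇒ b = 1820.

r = 52, b = 1820.


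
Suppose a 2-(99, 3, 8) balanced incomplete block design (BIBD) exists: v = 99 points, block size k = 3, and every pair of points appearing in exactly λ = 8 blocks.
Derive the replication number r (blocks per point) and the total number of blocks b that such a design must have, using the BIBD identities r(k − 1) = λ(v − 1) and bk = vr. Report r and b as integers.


Any 2-(v, k, λ) BIBD satisfies two necessary conditions:
  (i)  Each point sits in r blocks, and counting incidences through any fixed point gives r(k − 1) = λ(v − 1), so r = λ(v − 1)/(k − 1).
  (ii) Total incidences bk = vr, so b = vr/k.
Step 1: r = λ(v − 1)/(k − 1) = 8·(99 − 1)/(3 − 1) = 8·98/2 = 784/2 = 392.
Step 2: b = vr/k = 99·392/3 = 38808/3 = 12936.
Check integrality: r = 392 ∈ Z ✓, b = 12936 ∈ Z ✓.
(These identities are necessary conditions: they determine r and b for any design with these parameters, but do not by themselves prove that one exists.)

r = 392, b = 12936.


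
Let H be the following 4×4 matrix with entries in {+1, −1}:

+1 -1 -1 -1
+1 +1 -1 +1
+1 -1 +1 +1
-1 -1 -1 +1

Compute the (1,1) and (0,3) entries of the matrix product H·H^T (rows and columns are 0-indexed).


Row 0 of H: [1, -1, -1, -1].
Row 1 of H: [1, 1, -1, 1].
Row 3 of H: [-1, -1, -1, 1].
(H·H^T)[1][1] = Σ_j H[1][j]·H[1][j] = (1)² + (1)² + (-1)² + (1)² = 1 + 1 + 1 + 1 = 4.
(H·H^T)[0][3] = Σ_j H[0][j]·H[3][j] = (1)·(-1) + (-1)·(-1) + (-1)·(-1) + (-1)·(1) = -1 + 1 + 1 + -1 = 0.
So rows 0 and 3 are orthogonal; the diagonal entry equals n = 4.

(1,1) entry = 4; (0,3) entry = 0.


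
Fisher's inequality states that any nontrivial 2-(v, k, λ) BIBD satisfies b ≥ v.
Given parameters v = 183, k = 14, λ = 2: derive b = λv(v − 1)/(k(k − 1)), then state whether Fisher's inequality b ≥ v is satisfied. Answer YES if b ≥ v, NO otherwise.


r = λ(v − 1)/(k − 1) = 2·182/13 = 28.
b = vr/k = 183·28/14 = 366.
Fisher's inequality: b ≥ v ⇔ 366 ≥ 183? YES.

YES


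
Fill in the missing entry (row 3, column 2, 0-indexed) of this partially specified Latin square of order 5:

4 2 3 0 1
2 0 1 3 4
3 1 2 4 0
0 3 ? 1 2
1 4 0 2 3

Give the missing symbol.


Row 3 contains symbols [0, 1, 2, 3] — missing [4].
Column 2 contains symbols [0, 1, 2, 3] — missing [4].
The missing symbol must appear in both missing sets; intersection = [4].
Therefore the hidden value is 4.

Missing value = 4.


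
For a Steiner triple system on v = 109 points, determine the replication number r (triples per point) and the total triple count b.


An STS(v) is a 2-(v, 3, 1) BIBD: block size k = 3, λ = 1.
Replication: r(k − 1) = λ(v − 1) ⇒ r·2 = 109 − 1 = 108 ⇒ r = 54.
Block count: b = v(v − 1)/6 = 109·108/6 = 11772/6 = 1962.

r = 54, b = 1962.


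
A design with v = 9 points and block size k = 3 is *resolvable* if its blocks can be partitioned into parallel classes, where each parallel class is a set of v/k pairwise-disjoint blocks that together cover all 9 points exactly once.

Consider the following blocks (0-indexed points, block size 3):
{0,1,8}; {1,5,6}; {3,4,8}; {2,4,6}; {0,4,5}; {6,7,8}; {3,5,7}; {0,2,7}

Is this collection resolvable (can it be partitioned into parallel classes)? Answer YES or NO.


v = 9, block size k = 3, number of blocks = 8.
For resolvability, blocks must partition into parallel classes of size v/k = 3.
Total blocks must therefore be a multiple of 3: 8 = 3·2 + 2 ⇒ not divisible ✗.
Resolvable? NO.

NO


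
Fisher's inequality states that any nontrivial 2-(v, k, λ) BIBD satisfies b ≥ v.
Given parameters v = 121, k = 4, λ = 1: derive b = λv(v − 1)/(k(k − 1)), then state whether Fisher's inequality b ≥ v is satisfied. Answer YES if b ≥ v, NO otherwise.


r = λ(v − 1)/(k − 1) = 1·120/3 = 40.
b = vr/k = 121·40/4 = 1210.
Fisher's inequality: b ≥ v ⇔ 1210 ≥ 121? YES.

YES


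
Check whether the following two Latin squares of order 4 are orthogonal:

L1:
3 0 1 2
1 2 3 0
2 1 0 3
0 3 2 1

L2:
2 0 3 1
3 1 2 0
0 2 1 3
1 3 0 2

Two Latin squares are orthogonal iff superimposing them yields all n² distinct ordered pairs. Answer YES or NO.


Form the n² = 16 superimposed pairs (L1[i][j], L2[i][j]), row by row (rows and columns indexed from 0):
row 0: (3,2) (0,0) (1,3) (2,1)
row 1: (1,3) (2,1) (3,2) (0,0)
row 2: (2,0) (1,2) (0,1) (3,3)
row 3: (0,1) (3,3) (2,0) (1,2)
Orthogonality requires all 16 pairs distinct.
But the pair (1,3) repeats: cell (0,2) has L1 = 1, L2 = 3, and cell (1,0) has L1 = 1, L2 = 3.
A repeated pair means some other pair never occurs (only 8 distinct pairs out of 16), so the squares are not orthogonal.
Conclusion: NO.

NO


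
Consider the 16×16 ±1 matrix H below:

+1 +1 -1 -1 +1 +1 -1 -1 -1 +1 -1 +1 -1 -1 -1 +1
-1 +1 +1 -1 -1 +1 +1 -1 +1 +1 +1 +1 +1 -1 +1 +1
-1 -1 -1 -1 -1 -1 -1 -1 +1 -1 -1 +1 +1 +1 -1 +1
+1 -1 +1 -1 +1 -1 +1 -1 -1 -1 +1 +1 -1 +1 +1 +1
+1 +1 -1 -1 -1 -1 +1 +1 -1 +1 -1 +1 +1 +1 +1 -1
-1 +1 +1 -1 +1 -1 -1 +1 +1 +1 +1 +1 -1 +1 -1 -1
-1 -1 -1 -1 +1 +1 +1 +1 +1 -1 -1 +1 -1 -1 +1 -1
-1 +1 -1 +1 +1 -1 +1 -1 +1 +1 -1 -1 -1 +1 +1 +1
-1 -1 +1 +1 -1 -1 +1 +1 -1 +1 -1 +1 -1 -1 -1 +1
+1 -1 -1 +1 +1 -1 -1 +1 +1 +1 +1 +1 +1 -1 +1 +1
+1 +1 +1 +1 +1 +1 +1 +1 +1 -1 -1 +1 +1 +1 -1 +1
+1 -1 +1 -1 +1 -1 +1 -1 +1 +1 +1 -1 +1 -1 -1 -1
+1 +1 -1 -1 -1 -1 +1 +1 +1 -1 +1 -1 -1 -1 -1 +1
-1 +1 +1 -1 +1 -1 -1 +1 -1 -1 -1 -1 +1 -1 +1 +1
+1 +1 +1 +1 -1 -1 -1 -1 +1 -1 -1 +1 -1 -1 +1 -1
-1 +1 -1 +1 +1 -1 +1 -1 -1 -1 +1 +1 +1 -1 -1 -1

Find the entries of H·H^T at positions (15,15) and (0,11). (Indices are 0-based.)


Row 0 of H: [1, 1, -1, -1, 1, 1, -1, -1, -1, 1, -1, 1, -1, -1, -1, 1].
Row 11 of H: [1, -1, 1, -1, 1, -1, 1, -1, 1, 1, 1, -1, 1, -1, -1, -1].
Row 15 of H: [-1, 1, -1, 1, 1, -1, 1, -1, -1, -1, 1, 1, 1, -1, -1, -1].
(H·H^T)[15][15] = Σ_j H[15][j]·H[15][j] = (-1)² + (1)² + (-1)² + (1)² + (1)² + (-1)² + (1)² + (-1)² + (-1)² + (-1)² + (1)² + (1)² + (1)² + (-1)² + (-1)² + (-1)² = 1 + 1 + 1 + 1 + 1 + 1 + 1 + 1 + 1 + 1 + 1 + 1 + 1 + 1 + 1 + 1 = 16.
(H·H^T)[0][11] = Σ_j H[0][j]·H[11][j] = (1)·(1) + (1)·(-1) + (-1)·(1) + (-1)·(-1) + (1)·(1) + (1)·(-1) + (-1)·(1) + (-1)·(-1) + (-1)·(1) + (1)·(1) + (-1)·(1) + (1)·(-1) + (-1)·(1) + (-1)·(-1) + (-1)·(-1) + (1)·(-1) = 1 + -1 + -1 + 1 + 1 + -1 + -1 + 1 + -1 + 1 + -1 + -1 + -1 + 1 + 1 + -1 = -2.
Rows 0 and 11 are not orthogonal (dot product = -2 ≠ 0), so H is not a Hadamard matrix.

(15,15) entry = 16; (0,11) entry = -2.


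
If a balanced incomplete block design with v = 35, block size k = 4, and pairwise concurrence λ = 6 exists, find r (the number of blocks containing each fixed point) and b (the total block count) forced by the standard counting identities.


Any 2-(v, k, λ) BIBD satisfies two necessary conditions:
  (i)  Each point sits in r blocks, and counting incidences through any fixed point gives r(k − 1) = λ(v − 1), so r = λ(v − 1)/(k − 1).
  (ii) Total incidences bk = vr, so b = vr/k.
Step 1: r = λ(v − 1)/(k − 1) = 6·(35 − 1)/(4 − 1) = 6·34/3 = 204/3 = 68.
Step 2: b = vr/k = 35·68/4 = 2380/4 = 595.
Check integrality: r = 68 ∈ Z ✓, b = 595 ∈ Z ✓.
(These identities are necessary conditions: they determine r and b for any design with these parameters, but do not by themselves prove that one exists.)

r = 68, b = 595.


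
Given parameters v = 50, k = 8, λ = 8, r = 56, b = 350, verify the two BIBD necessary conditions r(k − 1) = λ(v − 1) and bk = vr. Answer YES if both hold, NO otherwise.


Condition (i): r(k − 1) = 56·7 = 392; λ(v − 1) = 8·49 = 392. Match? YES.
Condition (ii): bk = 350·8 = 2800; vr = 50·56 = 2800. Match? YES.
Both conditions hold? YES.

YES


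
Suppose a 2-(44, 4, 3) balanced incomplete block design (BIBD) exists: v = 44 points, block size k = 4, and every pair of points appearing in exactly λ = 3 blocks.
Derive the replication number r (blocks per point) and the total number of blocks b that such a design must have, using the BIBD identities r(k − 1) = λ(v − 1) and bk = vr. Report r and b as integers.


Any 2-(v, k, λ) BIBD satisfies two necessary conditions:
  (i)  Each point sits in r blocks, and counting incidences through any fixed point gives r(k − 1) = λ(v − 1), so r = λ(v − 1)/(k − 1).
  (ii) Total incidences bk = vr, so b = vr/k.
Step 1: r = λ(v − 1)/(k − 1) = 3·(44 − 1)/(4 − 1) = 3·43/3 = 129/3 = 43.
Step 2: b = vr/k = 44·43/4 = 1892/4 = 473.
Check integrality: r = 43 ∈ Z ✓, b = 473 ∈ Z ✓.
(These identities are necessary conditions: they determine r and b for any design with these parameters, but do not by themselves prove that one exists.)

r = 43, b = 473.


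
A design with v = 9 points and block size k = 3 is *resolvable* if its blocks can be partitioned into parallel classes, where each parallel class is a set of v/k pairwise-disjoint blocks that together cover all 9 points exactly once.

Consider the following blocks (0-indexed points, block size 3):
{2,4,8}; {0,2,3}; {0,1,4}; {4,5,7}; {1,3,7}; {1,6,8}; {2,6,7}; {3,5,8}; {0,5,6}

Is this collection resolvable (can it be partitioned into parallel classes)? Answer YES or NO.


v = 9, block size k = 3, number of blocks = 9.
For resolvability, blocks must partition into parallel classes of size v/k = 3.
Total blocks must therefore be a multiple of 3: 9 = 3·3 + 0 ⇒ divisible ✓.
Greedy packing gives 3 candidate class(es). Each should be a full parallel class (size 3, covers all 9 points).
  Class 1 (3 blocks): {2,4,8}; {1,3,7}; {0,5,6}. Points covered: [0, 1, 2, 3, 4, 5, 6, 7, 8].
  Class 2 (3 blocks): {0,2,3}; {4,5,7}; {1,6,8}. Points covered: [0, 1, 2, 3, 4, 5, 6, 7, 8].
  Class 3 (3 blocks): {0,1,4}; {2,6,7}; {3,5,8}. Points covered: [0, 1, 2, 3, 4, 5, 6, 7, 8].
All classes full (size 3)? YES. All classes cover every point? YES.
Resolvable? YES.

YES


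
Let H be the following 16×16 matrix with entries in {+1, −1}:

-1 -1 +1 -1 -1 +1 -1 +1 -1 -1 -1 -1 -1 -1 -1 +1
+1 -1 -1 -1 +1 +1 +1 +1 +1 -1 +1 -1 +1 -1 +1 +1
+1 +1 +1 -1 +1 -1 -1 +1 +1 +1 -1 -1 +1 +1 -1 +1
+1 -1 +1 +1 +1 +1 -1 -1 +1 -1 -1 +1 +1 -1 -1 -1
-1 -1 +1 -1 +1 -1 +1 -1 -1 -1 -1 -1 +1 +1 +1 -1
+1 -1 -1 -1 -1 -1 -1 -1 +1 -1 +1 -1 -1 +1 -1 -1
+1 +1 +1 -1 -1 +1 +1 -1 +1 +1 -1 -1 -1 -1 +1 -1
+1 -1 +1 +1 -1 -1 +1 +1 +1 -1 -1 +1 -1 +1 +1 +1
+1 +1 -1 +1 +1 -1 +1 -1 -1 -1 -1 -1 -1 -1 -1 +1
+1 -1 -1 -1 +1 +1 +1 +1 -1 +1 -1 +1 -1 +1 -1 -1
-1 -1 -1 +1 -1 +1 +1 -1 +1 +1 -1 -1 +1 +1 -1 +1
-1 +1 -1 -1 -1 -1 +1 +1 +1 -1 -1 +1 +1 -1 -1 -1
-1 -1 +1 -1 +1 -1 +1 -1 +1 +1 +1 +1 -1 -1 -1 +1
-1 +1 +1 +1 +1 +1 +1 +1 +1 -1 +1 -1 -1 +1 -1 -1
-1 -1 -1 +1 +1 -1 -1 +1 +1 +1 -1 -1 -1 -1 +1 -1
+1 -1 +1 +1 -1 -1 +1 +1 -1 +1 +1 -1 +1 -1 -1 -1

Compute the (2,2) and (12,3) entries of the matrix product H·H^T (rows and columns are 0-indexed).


Row 2 of H: [1, 1, 1, -1, 1, -1, -1, 1, 1, 1, -1, -1, 1, 1, -1, 1].
Row 3 of H: [1, -1, 1, 1, 1, 1, -1, -1, 1, -1, -1, 1, 1, -1, -1, -1].
Row 12 of H: [-1, -1, 1, -1, 1, -1, 1, -1, 1, 1, 1, 1, -1, -1, -1, 1].
(H·H^T)[2][2] = Σ_j H[2][j]·H[2][j] = (1)² + (1)² + (1)² + (-1)² + (1)² + (-1)² + (-1)² + (1)² + (1)² + (1)² + (-1)² + (-1)² + (1)² + (1)² + (-1)² + (1)² = 1 + 1 + 1 + 1 + 1 + 1 + 1 + 1 + 1 + 1 + 1 + 1 + 1 + 1 + 1 + 1 = 16.
(H·H^T)[12][3] = Σ_j H[12][j]·H[3][j] = (-1)·(1) + (-1)·(-1) + (1)·(1) + (-1)·(1) + (1)·(1) + (-1)·(1) + (1)·(-1) + (-1)·(-1) + (1)·(1) + (1)·(-1) + (1)·(-1) + (1)·(1) + (-1)·(1) + (-1)·(-1) + (-1)·(-1) + (1)·(-1) = -1 + 1 + 1 + -1 + 1 + -1 + -1 + 1 + 1 + -1 + -1 + 1 + -1 + 1 + 1 + -1 = 0.
So rows 12 and 3 are orthogonal; the diagonal entry equals n = 16.

(2,2) entry = 16; (12,3) entry = 0.


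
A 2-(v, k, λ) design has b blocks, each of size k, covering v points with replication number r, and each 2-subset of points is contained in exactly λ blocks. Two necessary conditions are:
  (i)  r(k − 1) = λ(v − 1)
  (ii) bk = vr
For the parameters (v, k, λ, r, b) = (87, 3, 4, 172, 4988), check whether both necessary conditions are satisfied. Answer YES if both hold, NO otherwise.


Condition (i): r(k − 1) = 172·2 = 344; λ(v − 1) = 4·86 = 344. Match? YES.
Condition (ii): bk = 4988·3 = 14964; vr = 87·172 = 14964. Match? YES.
Both conditions hold? YES.

YES


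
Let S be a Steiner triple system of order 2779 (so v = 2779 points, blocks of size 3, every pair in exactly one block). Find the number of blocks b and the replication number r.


An STS(v) is a 2-(v, 3, 1) BIBD: block size k = 3, λ = 1.
Replication: r(k − 1) = λ(v − 1) ⇒ r·2 = 2779 − 1 = 2778 ⇒ r = 1389.
Block count: b = v(v − 1)/6 = 2779·2778/6 = 7720062/6 = 1286677.

r = 1389, b = 1286677.


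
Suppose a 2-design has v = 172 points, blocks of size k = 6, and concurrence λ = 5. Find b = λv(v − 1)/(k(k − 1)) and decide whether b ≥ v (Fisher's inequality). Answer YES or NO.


b = λv(v − 1)/(k(k − 1)) = 5·172·171/(6·5) = 147060/30 = 4902.
Compare with v = 172: b ≥ v, so Fisher's inequality holds.

YES


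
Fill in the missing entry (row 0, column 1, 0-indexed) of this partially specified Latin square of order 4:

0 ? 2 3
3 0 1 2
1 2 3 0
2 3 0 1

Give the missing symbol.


Row 0 contains symbols [0, 2, 3] — missing [1].
Column 1 contains symbols [0, 2, 3] — missing [1].
The missing symbol must appear in both missing sets; intersection = [1].
Therefore the hidden value is 1.

Missing value = 1.


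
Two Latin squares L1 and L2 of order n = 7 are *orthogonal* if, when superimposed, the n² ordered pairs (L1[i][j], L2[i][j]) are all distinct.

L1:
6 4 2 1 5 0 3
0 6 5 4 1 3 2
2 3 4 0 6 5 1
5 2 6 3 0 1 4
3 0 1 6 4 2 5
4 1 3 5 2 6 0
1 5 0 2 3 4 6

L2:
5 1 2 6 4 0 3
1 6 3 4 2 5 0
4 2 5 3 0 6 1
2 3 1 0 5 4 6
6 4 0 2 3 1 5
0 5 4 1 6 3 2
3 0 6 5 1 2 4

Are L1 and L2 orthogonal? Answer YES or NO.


Form the n² = 49 superimposed pairs (L1[i][j], L2[i][j]), row by row (rows and columns indexed from 0):
row 0: (6,5) (4,1) (2,2) (1,6) (5,4) (0,0) (3,3)
row 1: (0,1) (6,6) (5,3) (4,4) (1,2) (3,5) (2,0)
row 2: (2,4) (3,2) (4,5) (0,3) (6,0) (5,6) (1,1)
row 3: (5,2) (2,3) (6,1) (3,0) (0,5) (1,4) (4,6)
row 4: (3,6) (0,4) (1,0) (6,2) (4,3) (2,1) (5,5)
row 5: (4,0) (1,5) (3,4) (5,1) (2,6) (6,3) (0,2)
row 6: (1,3) (5,0) (0,6) (2,5) (3,1) (4,2) (6,4)
Orthogonality requires all 49 pairs distinct.
Check by first coordinate: for each symbol s of L1, list the L2 entries in the n cells where L1 = s; they must all differ.
  L1 = 0: L2 entries (in reading order) 0, 1, 3, 5, 4, 2, 6 — all 7 distinct ✓
  L1 = 1: L2 entries (in reading order) 6, 2, 1, 4, 0, 5, 3 — all 7 distinct ✓
  L1 = 2: L2 entries (in reading order) 2, 0, 4, 3, 1, 6, 5 — all 7 distinct ✓
  L1 = 3: L2 entries (in reading order) 3, 5, 2, 0, 6, 4, 1 — all 7 distinct ✓
  L1 = 4: L2 entries (in reading order) 1, 4, 5, 6, 3, 0, 2 — all 7 distinct ✓
  L1 = 5: L2 entries (in reading order) 4, 3, 6, 2, 5, 1, 0 — all 7 distinct ✓
  L1 = 6: L2 entries (in reading order) 5, 6, 0, 1, 2, 3, 4 — all 7 distinct ✓
Every symbol of L1 meets every symbol of L2 exactly once, so all 49 pairs are distinct (49 of 49).
Conclusion: YES.

YES


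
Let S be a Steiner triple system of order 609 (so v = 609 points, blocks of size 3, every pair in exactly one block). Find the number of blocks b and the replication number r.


An STS(v) is a 2-(v, 3, 1) BIBD: block size k = 3, λ = 1.
Replication: r(k − 1) = λ(v − 1) ⇒ r·2 = 609 − 1 = 608 ⇒ r = 304.
Block count: b = v(v − 1)/6 = 609·608/6 = 370272/6 = 61712.

r = 304, b = 61712.


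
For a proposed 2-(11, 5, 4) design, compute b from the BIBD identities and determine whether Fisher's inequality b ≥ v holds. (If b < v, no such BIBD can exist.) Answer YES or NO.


b = λv(v − 1)/(k(k − 1)) = 4·11·10/(5·4) = 440/20 = 22.
Compare with v = 11: b ≥ v, so Fisher's inequality holds.

YES


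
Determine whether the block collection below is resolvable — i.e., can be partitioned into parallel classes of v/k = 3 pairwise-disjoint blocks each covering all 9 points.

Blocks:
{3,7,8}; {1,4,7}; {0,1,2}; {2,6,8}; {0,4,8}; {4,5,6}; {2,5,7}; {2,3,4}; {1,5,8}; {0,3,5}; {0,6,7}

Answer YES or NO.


v = 9, block size k = 3, number of blocks = 11.
For resolvability, blocks must partition into parallel classes of size v/k = 3.
Total blocks must therefore be a multiple of 3: 11 = 3·3 + 2 ⇒ not divisible ✗.
Resolvable? NO.

NO


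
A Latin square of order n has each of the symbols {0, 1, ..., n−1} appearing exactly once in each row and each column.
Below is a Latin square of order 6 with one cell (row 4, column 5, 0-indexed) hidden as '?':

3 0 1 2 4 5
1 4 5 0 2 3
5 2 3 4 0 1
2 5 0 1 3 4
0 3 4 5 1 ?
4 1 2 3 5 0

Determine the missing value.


Row 4 contains symbols [0, 1, 3, 4, 5] — missing [2].
Column 5 contains symbols [0, 1, 3, 4, 5] — missing [2].
The missing symbol must appear in both missing sets; intersection = [2].
Therefore the hidden value is 2.

Missing value = 2.


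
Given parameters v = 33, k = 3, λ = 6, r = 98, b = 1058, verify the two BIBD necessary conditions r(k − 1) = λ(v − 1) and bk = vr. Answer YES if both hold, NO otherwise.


Condition (i): r(k − 1) = 98·2 = 196; λ(v − 1) = 6·32 = 192. Match? NO.
Condition (ii): bk = 1058·3 = 3174; vr = 33·98 = 3234. Match? NO.
Both conditions hold? NO.

NO


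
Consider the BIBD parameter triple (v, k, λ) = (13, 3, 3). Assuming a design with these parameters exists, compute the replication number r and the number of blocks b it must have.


Any 2-(v, k, λ) BIBD satisfies two necessary conditions:
  (i)  Each point sits in r blocks, and counting incidences through any fixed point gives r(k − 1) = λ(v − 1), so r = λ(v − 1)/(k − 1).
  (ii) Total incidences bk = vr, so b = vr/k.
Step 1: r = λ(v − 1)/(k − 1) = 3·(13 − 1)/(3 − 1) = 3·12/2 = 36/2 = 18.
Step 2: b = vr/k = 13·18/3 = 234/3 = 78.
Check integrality: r = 18 ∈ Z ✓, b = 78 ∈ Z ✓.
(These identities are necessary conditions: they determine r and b for any design with these parameters, but do not by themselves prove that one exists.)

r = 18, b = 78.


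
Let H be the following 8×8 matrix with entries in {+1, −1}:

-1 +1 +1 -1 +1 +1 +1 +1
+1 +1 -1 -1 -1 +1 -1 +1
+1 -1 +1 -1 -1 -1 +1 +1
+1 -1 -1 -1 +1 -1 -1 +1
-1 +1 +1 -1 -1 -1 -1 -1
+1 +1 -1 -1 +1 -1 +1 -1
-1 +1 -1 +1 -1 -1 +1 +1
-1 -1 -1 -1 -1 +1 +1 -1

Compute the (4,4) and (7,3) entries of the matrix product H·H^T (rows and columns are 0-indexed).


Row 3 of H: [1, -1, -1, -1, 1, -1, -1, 1].
Row 4 of H: [-1, 1, 1, -1, -1, -1, -1, -1].
Row 7 of H: [-1, -1, -1, -1, -1, 1, 1, -1].
(H·H^T)[4][4] = Σ_j H[4][j]·H[4][j] = (-1)² + (1)² + (1)² + (-1)² + (-1)² + (-1)² + (-1)² + (-1)² = 1 + 1 + 1 + 1 + 1 + 1 + 1 + 1 = 8.
(H·H^T)[7][3] = Σ_j H[7][j]·H[3][j] = (-1)·(1) + (-1)·(-1) + (-1)·(-1) + (-1)·(-1) + (-1)·(1) + (1)·(-1) + (1)·(-1) + (-1)·(1) = -1 + 1 + 1 + 1 + -1 + -1 + -1 + -1 = -2.
Rows 7 and 3 are not orthogonal (dot product = -2 ≠ 0), so H is not a Hadamard matrix.

(4,4) entry = 8; (7,3) entry = -2.


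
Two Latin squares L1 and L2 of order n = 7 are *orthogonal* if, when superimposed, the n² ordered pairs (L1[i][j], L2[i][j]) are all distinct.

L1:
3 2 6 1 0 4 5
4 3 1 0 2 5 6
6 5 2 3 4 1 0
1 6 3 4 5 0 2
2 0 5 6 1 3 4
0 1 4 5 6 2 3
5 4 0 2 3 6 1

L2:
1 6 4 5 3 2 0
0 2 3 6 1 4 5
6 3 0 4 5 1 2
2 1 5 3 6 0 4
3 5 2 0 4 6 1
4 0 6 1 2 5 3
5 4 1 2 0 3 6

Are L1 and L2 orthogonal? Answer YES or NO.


Form the n² = 49 superimposed pairs (L1[i][j], L2[i][j]), row by row (rows and columns indexed from 0):
row 0: (3,1) (2,6) (6,4) (1,5) (0,3) (4,2) (5,0)
row 1: (4,0) (3,2) (1,3) (0,6) (2,1) (5,4) (6,5)
row 2: (6,6) (5,3) (2,0) (3,4) (4,5) (1,1) (0,2)
row 3: (1,2) (6,1) (3,5) (4,3) (5,6) (0,0) (2,4)
row 4: (2,3) (0,5) (5,2) (6,0) (1,4) (3,6) (4,1)
row 5: (0,4) (1,0) (4,6) (5,1) (6,2) (2,5) (3,3)
row 6: (5,5) (4,4) (0,1) (2,2) (3,0) (6,3) (1,6)
Orthogonality requires all 49 pairs distinct.
Check by first coordinate: for each symbol s of L1, list the L2 entries in the n cells where L1 = s; they must all differ.
  L1 = 0: L2 entries (in reading order) 3, 6, 2, 0, 5, 4, 1 — all 7 distinct ✓
  L1 = 1: L2 entries (in reading order) 5, 3, 1, 2, 4, 0, 6 — all 7 distinct ✓
  L1 = 2: L2 entries (in reading order) 6, 1, 0, 4, 3, 5, 2 — all 7 distinct ✓
  L1 = 3: L2 entries (in reading order) 1, 2, 4, 5, 6, 3, 0 — all 7 distinct ✓
  L1 = 4: L2 entries (in reading order) 2, 0, 5, 3, 1, 6, 4 — all 7 distinct ✓
  L1 = 5: L2 entries (in reading order) 0, 4, 3, 6, 2, 1, 5 — all 7 distinct ✓
  L1 = 6: L2 entries (in reading order) 4, 5, 6, 1, 0, 2, 3 — all 7 distinct ✓
Every symbol of L1 meets every symbol of L2 exactly once, so all 49 pairs are distinct (49 of 49).
Conclusion: YES.

YES
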